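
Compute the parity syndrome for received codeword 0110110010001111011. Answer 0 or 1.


Syndrome = XOR of all bits = 0 XOR 1 XOR 1 XOR 0 XOR 1 XOR 1 XOR 0 XOR 0 XOR 1 XOR 0 XOR 0 XOR 0 XOR 1 XOR 1 XOR 1 XOR 1 XOR 0 XOR 1 XOR 1 = 1

1


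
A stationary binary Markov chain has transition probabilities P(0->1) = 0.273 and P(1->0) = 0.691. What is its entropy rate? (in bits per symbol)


Stationary distribution: pi_0 = p10/(p01+p10) = 0.7168, pi_1 = 0.2832. Entropy rate H' = pi_0*H(p01) + pi_1*H(p10) = 0.7168*0.8457 + 0.2832*0.892 = 0.8588

0.8588 bits/symbol


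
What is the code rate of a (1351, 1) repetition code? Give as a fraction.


Rate = k/n = 1/1351

1/1351


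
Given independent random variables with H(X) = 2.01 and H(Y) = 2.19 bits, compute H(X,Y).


For independent variables, H(X,Y) = H(X) + H(Y) = 2.01 + 2.19 = 4.2

4.2 bits


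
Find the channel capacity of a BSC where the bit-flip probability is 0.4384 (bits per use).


H(p) = -p*log2(p) - (1-p)*log2(1-p) = -0.4384*log2(0.4384) - 0.5616*log2(0.5616) = 0.521556 + 0.467468 = 0.989. C = 1 - H(p) = 1 - 0.989 = 0.011

0.011 bits


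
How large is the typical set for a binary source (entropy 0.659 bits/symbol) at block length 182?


log2|A_typical| = nH = 182 * 0.659 = 119.938, so |A_typical| ~ 2^119.938 = 1.273e+36

1.273e+36


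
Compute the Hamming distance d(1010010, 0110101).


Count differing positions: ^ ^ . . ^ ^ ^ = 5 differences

5


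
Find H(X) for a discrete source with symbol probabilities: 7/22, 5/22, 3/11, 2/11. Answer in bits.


H = -sum(p_i * log2(p_i)). Terms: -(7/22)*log2(7/22) = 0.525661; -(5/22)*log2(5/22) = 0.485796; -(3/11)*log2(3/11) = 0.511219; -(2/11)*log2(2/11) = 0.447169. H = 0.525661 + 0.485796 + 0.511219 + 0.447169 = 1.9698

1.9698 bits


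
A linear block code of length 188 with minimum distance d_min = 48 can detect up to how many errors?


Detection capability = d_min - 1 = 48 - 1 = 47

47 errors


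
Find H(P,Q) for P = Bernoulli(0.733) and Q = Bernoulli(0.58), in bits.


H(P,Q) = -p*log2(q) - (1-p)*log2(1-q). -0.733*log2(0.58) = 0.576047; -0.267*log2(0.42) = 0.334161. H(P,Q) = 0.576047 + 0.334161 = 0.9102

0.9102 bits


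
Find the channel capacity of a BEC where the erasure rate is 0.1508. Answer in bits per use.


C = 1 - epsilon = 1 - 0.1508 = 0.8492

0.8492 bits


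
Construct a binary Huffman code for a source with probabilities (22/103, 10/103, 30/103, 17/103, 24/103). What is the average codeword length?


Huffman construction (repeatedly merge the two least-probable nodes; each merge adds 1 bit to every symbol beneath it): 10/103 + 17/103 = 27/103; 22/103 + 24/103 = 46/103; 27/103 + 30/103 = 57/103; 46/103 + 57/103 = 1. Resulting codeword lengths (in the order the probabilities were given): (2, 3, 2, 3, 2). L_avg = sum(p_i * l_i) = 22/103*2 + 10/103*3 + 30/103*2 + 17/103*3 + 24/103*2 = 233/103 = 2.2621

2.2621 bits


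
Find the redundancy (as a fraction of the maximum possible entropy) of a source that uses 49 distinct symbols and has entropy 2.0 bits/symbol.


H_max = log2(K) = log2(49) = 5.6147 bits/symbol. Redundancy = 1 - H/H_max = 1 - 2.0/5.6147 = 1 - 0.3562 = 0.6438

0.6438


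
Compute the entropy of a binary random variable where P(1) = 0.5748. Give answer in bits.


H = -p*log2(p) - (1-p)*log2(1-p). -0.5748*log2(0.5748) = 0.459189; -0.4252*log2(0.4252) = 0.524606. H = 0.459189 + 0.524606 = 0.9838

0.9838 bits


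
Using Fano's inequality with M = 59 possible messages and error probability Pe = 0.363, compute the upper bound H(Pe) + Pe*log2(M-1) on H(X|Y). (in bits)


H(Pe) = -Pe*log2(Pe) - (1-Pe)*log2(1-Pe) = -0.363*log2(0.363) - 0.637*log2(0.637) = 0.530691 + 0.414454 = 0.9451. Pe*log2(M-1) = 0.363*log2(58) = 2.126447. Bound = H(Pe) + Pe*log2(M-1) = 0.530691 + 0.414454 + 2.126447 = 3.0716

3.0716 bits


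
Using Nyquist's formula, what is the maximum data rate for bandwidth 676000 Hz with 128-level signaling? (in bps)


Rate = 2 * B * log2(M) = 2 * 676000 * 7.0 = 9464000.0

9464000.0 bps


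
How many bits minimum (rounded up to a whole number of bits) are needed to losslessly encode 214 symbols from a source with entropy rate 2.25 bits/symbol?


Minimum bits >= n * H = 214 * 2.25 = 481.5, rounded up to a whole number of bits = 482

482 bits


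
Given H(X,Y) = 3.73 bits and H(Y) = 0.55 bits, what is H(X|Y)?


H(X|Y) = H(X,Y) - H(Y) = 3.73 - 0.55 = 3.18

3.18 bits


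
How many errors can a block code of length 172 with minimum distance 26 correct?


Correction capability = floor((d-1)/2) = floor((26-1)/2) = 12

12 errors


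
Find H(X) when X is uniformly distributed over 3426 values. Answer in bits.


H = log2(n) = log2(3426) = 11.7423

11.7423 bits


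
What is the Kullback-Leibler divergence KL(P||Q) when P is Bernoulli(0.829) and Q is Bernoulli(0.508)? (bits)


KL = p*log2(p/q) + (1-p)*log2((1-p)/(1-q)) = 0.829*log2(0.829/0.508) + 0.171*log2(0.171/0.492) = 0.325

0.325 bits


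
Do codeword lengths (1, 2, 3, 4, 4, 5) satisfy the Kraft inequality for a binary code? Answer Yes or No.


Kraft sum = sum(2^(-l_i)) = 1.0312, need <= 1. Result: violated (a binary prefix-free code with these lengths cannot exist)

No


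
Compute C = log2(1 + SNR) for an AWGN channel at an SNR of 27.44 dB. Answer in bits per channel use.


SNR_linear = 10^(27.44/10) = 554.6257; C = log2(1 + SNR_linear) = log2(1 + 554.6257) = 9.118

9.118 bits/channel use


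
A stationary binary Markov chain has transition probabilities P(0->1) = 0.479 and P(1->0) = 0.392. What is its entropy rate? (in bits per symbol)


Stationary distribution: pi_0 = p10/(p01+p10) = 0.4501, pi_1 = 0.5499. Entropy rate H' = pi_0*H(p01) + pi_1*H(p10) = 0.4501*0.9987 + 0.5499*0.9661 = 0.9808

0.9808 bits/symbol


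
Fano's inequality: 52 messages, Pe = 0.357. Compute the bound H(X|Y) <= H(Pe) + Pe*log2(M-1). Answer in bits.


H(Pe) = -Pe*log2(Pe) - (1-Pe)*log2(1-Pe) = -0.357*log2(0.357) - 0.643*log2(0.643) = 0.530503 + 0.409661 = 0.9402. Pe*log2(M-1) = 0.357*log2(51) = 2.025056. Bound = H(Pe) + Pe*log2(M-1) = 0.530503 + 0.409661 + 2.025056 = 2.9652

2.9652 bits


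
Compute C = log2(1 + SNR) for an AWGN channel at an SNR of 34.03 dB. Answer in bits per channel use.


SNR_linear = 10^(34.03/10) = 2529.298; C = log2(1 + SNR_linear) = log2(1 + 2529.298) = 11.3051

11.3051 bits/channel use


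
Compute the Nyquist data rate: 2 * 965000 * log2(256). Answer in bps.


Rate = 2 * B * log2(M) = 2 * 965000 * 8.0 = 15440000.0

15440000.0 bps


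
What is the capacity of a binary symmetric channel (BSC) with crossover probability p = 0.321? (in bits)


H(p) = -p*log2(p) - (1-p)*log2(1-p) = -0.321*log2(0.321) - 0.679*log2(0.679) = 0.526233 + 0.379233 = 0.9055. C = 1 - H(p) = 1 - 0.9055 = 0.0945

0.0945 bits


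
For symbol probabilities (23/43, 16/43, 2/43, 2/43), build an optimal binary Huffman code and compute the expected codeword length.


Huffman construction (repeatedly merge the two least-probable nodes; each merge adds 1 bit to every symbol beneath it): 2/43 + 2/43 = 4/43; 4/43 + 16/43 = 20/43; 20/43 + 23/43 = 1. Resulting codeword lengths (in the order the probabilities were given): (1, 2, 3, 3). L_avg = sum(p_i * l_i) = 23/43*1 + 16/43*2 + 2/43*3 + 2/43*3 = 67/43 = 1.5581

1.5581 bits


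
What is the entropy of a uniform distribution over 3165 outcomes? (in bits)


H = log2(n) = log2(3165) = 11.628

11.628 bits


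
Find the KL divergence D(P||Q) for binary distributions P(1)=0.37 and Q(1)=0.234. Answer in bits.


KL = p*log2(p/q) + (1-p)*log2((1-p)/(1-q)) = 0.37*log2(0.37/0.234) + 0.63*log2(0.63/0.766) = 0.0669

0.0669 bits


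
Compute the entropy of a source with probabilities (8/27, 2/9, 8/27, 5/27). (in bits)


H = -sum(p_i * log2(p_i)). Terms: -(8/27)*log2(8/27) = 0.519967; -(2/9)*log2(2/9) = 0.482206; -(8/27)*log2(8/27) = 0.519967; -(5/27)*log2(5/27) = 0.450548. H = 0.519967 + 0.482206 + 0.519967 + 0.450548 = 1.9727

1.9727 bits


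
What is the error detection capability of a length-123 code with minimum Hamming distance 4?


Detection capability = d_min - 1 = 4 - 1 = 3

3 errors


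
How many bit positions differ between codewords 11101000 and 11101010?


Count differing positions: . . . . . . ^ . = 1 differences

1


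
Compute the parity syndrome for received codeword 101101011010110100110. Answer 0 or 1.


Syndrome = XOR of all bits = 1 XOR 0 XOR 1 XOR 1 XOR 0 XOR 1 XOR 0 XOR 1 XOR 1 XOR 0 XOR 1 XOR 0 XOR 1 XOR 1 XOR 0 XOR 1 XOR 0 XOR 0 XOR 1 XOR 1 XOR 0 = 0

0


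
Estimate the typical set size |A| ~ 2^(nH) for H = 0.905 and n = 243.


log2|A_typical| = nH = 243 * 0.905 = 219.915, so |A_typical| ~ 2^219.915 = 1.589e+66

1.589e+66


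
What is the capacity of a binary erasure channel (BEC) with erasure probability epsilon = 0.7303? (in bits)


C = 1 - epsilon = 1 - 0.7303 = 0.2697

0.2697 bits


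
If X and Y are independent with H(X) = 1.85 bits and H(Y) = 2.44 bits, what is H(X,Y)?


For independent variables, H(X,Y) = H(X) + H(Y) = 1.85 + 2.44 = 4.29

4.29 bits


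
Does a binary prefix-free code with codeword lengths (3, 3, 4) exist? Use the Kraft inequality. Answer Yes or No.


Kraft sum = sum(2^(-l_i)) = 0.3125, need <= 1. Result: satisfied (a binary prefix-free code with these lengths exists)

Yes


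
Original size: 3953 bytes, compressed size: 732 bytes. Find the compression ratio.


Ratio = original / compressed = 3953 / 732 = 5.4003

5.4003


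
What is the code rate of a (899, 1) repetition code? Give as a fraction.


Rate = k/n = 1/899

1/899


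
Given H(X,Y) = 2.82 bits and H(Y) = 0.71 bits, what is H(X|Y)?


H(X|Y) = H(X,Y) - H(Y) = 2.82 - 0.71 = 2.11

2.11 bits


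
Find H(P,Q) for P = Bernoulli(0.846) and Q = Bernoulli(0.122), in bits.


H(P,Q) = -p*log2(q) - (1-p)*log2(1-q). -0.846*log2(0.122) = 2.567650; -0.154*log2(0.878) = 0.028907. H(P,Q) = 2.567650 + 0.028907 = 2.5966

2.5966 bits


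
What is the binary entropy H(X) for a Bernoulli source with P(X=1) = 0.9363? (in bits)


H = -p*log2(p) - (1-p)*log2(1-p). -0.9363*log2(0.9363) = 0.088908; -0.0637*log2(0.0637) = 0.253052. H = 0.088908 + 0.253052 = 0.342

0.342 bits


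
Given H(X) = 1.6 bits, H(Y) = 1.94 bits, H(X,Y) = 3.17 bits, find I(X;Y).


I(X;Y) = H(X) + H(Y) - H(X,Y) = 1.6 + 1.94 - 3.17 = 0.37

0.37 bits


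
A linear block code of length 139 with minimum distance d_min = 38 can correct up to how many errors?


Correction capability = floor((d-1)/2) = floor((38-1)/2) = 18

18 errors


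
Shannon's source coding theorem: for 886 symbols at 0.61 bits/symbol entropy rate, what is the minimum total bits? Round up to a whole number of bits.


Minimum bits >= n * H = 886 * 0.61 = 540.46, rounded up to a whole number of bits = 541

541 bits


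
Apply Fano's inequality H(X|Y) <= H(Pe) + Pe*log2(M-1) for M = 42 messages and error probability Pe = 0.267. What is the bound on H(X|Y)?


H(Pe) = -Pe*log2(Pe) - (1-Pe)*log2(1-Pe) = -0.267*log2(0.267) - 0.733*log2(0.733) = 0.508659 + 0.328468 = 0.8371. Pe*log2(M-1) = 0.267*log2(41) = 1.430466. Bound = H(Pe) + Pe*log2(M-1) = 0.508659 + 0.328468 + 1.430466 = 2.2676

2.2676 bits


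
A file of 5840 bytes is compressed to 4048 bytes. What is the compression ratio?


Ratio = original / compressed = 5840 / 4048 = 1.4427

1.4427


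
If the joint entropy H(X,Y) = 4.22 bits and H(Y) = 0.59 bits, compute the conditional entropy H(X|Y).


H(X|Y) = H(X,Y) - H(Y) = 4.22 - 0.59 = 3.63

3.63 bits


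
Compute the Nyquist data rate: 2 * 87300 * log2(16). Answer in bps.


Rate = 2 * B * log2(M) = 2 * 87300 * 4.0 = 698400.0

698400.0 bps


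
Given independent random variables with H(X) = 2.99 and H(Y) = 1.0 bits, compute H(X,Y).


For independent variables, H(X,Y) = H(X) + H(Y) = 2.99 + 1.0 = 3.99

3.99 bits


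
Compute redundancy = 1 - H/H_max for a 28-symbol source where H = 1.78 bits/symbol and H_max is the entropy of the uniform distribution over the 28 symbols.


H_max = log2(K) = log2(28) = 4.8074 bits/symbol. Redundancy = 1 - H/H_max = 1 - 1.78/4.8074 = 1 - 0.3703 = 0.6297

0.6297


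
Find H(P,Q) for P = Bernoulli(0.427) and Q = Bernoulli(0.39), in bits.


H(P,Q) = -p*log2(q) - (1-p)*log2(1-q). -0.427*log2(0.39) = 0.580060; -0.573*log2(0.61) = 0.408617. H(P,Q) = 0.580060 + 0.408617 = 0.9887

0.9887 bits


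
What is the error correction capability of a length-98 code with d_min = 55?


Correction capability = floor((d-1)/2) = floor((55-1)/2) = 27

27 errors


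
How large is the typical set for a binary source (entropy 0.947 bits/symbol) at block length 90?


log2|A_typical| = nH = 90 * 0.947 = 85.23, so |A_typical| ~ 2^85.23 = 4.537e+25

4.537e+25


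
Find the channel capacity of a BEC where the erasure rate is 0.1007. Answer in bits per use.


C = 1 - epsilon = 1 - 0.1007 = 0.8993

0.8993 bits


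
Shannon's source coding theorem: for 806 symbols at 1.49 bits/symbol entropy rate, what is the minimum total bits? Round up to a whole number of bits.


Minimum bits >= n * H = 806 * 1.49 = 1200.94, rounded up to a whole number of bits = 1201

1201 bits


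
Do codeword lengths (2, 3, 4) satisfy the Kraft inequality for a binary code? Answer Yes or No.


Kraft sum = sum(2^(-l_i)) = 0.4375, need <= 1. Result: satisfied (a binary prefix-free code with these lengths exists)

Yes


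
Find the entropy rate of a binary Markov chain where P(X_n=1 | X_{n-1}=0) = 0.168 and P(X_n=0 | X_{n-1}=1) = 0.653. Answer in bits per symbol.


Stationary distribution: pi_0 = p10/(p01+p10) = 0.7954, pi_1 = 0.2046. Entropy rate H' = pi_0*H(p01) + pi_1*H(p10) = 0.7954*0.6531 + 0.2046*0.9314 = 0.71

0.71 bits/symbol


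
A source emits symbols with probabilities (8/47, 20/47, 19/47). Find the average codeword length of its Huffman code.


Huffman construction (repeatedly merge the two least-probable nodes; each merge adds 1 bit to every symbol beneath it): 8/47 + 19/47 = 27/47; 20/47 + 27/47 = 1. Resulting codeword lengths (in the order the probabilities were given): (2, 1, 2). L_avg = sum(p_i * l_i) = 8/47*2 + 20/47*1 + 19/47*2 = 74/47 = 1.5745

1.5745 bits


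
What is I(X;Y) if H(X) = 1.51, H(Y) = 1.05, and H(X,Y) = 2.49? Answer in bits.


I(X;Y) = H(X) + H(Y) - H(X,Y) = 1.51 + 1.05 - 2.49 = 0.07

0.07 bits


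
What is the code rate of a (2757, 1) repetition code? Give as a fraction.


Rate = k/n = 1/2757

1/2757


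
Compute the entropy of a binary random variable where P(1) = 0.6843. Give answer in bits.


H = -p*log2(p) - (1-p)*log2(1-p). -0.6843*log2(0.6843) = 0.374517; -0.3157*log2(0.3157) = 0.525127. H = 0.374517 + 0.525127 = 0.8996

0.8996 bits


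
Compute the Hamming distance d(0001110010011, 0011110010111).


Count differing positions: . . ^ . . . . . . . ^ . . = 2 differences

2


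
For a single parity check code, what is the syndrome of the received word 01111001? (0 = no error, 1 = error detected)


Syndrome = XOR of all bits = 0 XOR 1 XOR 1 XOR 1 XOR 1 XOR 0 XOR 0 XOR 1 = 1

1


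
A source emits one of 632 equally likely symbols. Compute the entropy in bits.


H = log2(n) = log2(632) = 9.3038

9.3038 bits


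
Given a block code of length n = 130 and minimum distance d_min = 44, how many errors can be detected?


Detection capability = d_min - 1 = 44 - 1 = 43

43 errors


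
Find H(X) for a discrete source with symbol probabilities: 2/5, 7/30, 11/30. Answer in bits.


H = -sum(p_i * log2(p_i)). Terms: -(2/5)*log2(2/5) = 0.528771; -(7/30)*log2(7/30) = 0.489892; -(11/30)*log2(11/30) = 0.530735. H = 0.528771 + 0.489892 + 0.530735 = 1.5494

1.5494 bits


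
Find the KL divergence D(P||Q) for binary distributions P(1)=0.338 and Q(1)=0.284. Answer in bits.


KL = p*log2(p/q) + (1-p)*log2((1-p)/(1-q)) = 0.338*log2(0.338/0.284) + 0.662*log2(0.662/0.716) = 0.01

0.01 bits


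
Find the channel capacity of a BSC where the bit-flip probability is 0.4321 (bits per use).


H(p) = -p*log2(p) - (1-p)*log2(1-p) = -0.4321*log2(0.4321) - 0.5679*log2(0.5679) = 0.523084 + 0.463572 = 0.9867. C = 1 - H(p) = 1 - 0.9867 = 0.0133

0.0133 bits


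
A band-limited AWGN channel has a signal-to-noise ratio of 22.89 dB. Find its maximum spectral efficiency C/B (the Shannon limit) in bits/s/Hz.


SNR_linear = 10^(22.89/10) = 194.536; C/B = log2(1 + SNR_linear) = log2(1 + 194.536) = 7.6113

7.6113 bits/s/Hz


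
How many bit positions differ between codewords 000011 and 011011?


Count differing positions: . ^ ^ . . . = 2 differences

2


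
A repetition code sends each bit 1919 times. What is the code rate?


Rate = k/n = 1/1919

1/1919


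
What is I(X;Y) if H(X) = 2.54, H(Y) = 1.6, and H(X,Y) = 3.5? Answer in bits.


I(X;Y) = H(X) + H(Y) - H(X,Y) = 2.54 + 1.6 - 3.5 = 0.64

0.64 bits


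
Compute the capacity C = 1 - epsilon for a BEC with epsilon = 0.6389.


C = 1 - epsilon = 1 - 0.6389 = 0.3611

0.3611 bits


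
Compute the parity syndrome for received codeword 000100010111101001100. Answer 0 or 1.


Syndrome = XOR of all bits = 0 XOR 0 XOR 0 XOR 1 XOR 0 XOR 0 XOR 0 XOR 1 XOR 0 XOR 1 XOR 1 XOR 1 XOR 1 XOR 0 XOR 1 XOR 0 XOR 0 XOR 1 XOR 1 XOR 0 XOR 0 = 1

1


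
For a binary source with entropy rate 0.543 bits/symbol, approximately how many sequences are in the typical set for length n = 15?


log2|A_typical| = nH = 15 * 0.543 = 8.145, so |A_typical| ~ 2^8.145 = 2.831e+02

2.831e+02


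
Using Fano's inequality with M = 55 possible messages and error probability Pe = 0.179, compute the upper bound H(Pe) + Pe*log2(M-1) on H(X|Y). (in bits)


H(Pe) = -Pe*log2(Pe) - (1-Pe)*log2(1-Pe) = -0.179*log2(0.179) - 0.821*log2(0.821) = 0.444272 + 0.233612 = 0.6779. Pe*log2(M-1) = 0.179*log2(54) = 1.030125. Bound = H(Pe) + Pe*log2(M-1) = 0.444272 + 0.233612 + 1.030125 = 1.708

1.708 bits


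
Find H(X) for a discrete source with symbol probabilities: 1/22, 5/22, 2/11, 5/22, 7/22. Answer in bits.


H = -sum(p_i * log2(p_i)). Terms: -(1/22)*log2(1/22) = 0.202701; -(5/22)*log2(5/22) = 0.485796; -(2/11)*log2(2/11) = 0.447169; -(5/22)*log2(5/22) = 0.485796; -(7/22)*log2(7/22) = 0.525661. H = 0.202701 + 0.485796 + 0.447169 + 0.485796 + 0.525661 = 2.1471

2.1471 bits


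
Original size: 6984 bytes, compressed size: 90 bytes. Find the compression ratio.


Ratio = original / compressed = 6984 / 90 = 77.6

77.6


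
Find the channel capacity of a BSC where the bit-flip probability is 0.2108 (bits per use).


H(p) = -p*log2(p) - (1-p)*log2(1-p) = -0.2108*log2(0.2108) - 0.7892*log2(0.7892) = 0.473468 + 0.269541 = 0.743. C = 1 - H(p) = 1 - 0.743 = 0.257

0.257 bits


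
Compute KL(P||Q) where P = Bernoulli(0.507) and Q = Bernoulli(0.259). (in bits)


KL = p*log2(p/q) + (1-p)*log2((1-p)/(1-q)) = 0.507*log2(0.507/0.259) + 0.493*log2(0.493/0.741) = 0.2015

0.2015 bits


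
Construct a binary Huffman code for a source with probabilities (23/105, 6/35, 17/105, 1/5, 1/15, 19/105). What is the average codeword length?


Huffman construction (repeatedly merge the two least-probable nodes; each merge adds 1 bit to every symbol beneath it): 1/15 + 17/105 = 8/35; 6/35 + 19/105 = 37/105; 1/5 + 23/105 = 44/105; 8/35 + 37/105 = 61/105; 44/105 + 61/105 = 1. Resulting codeword lengths (in the order the probabilities were given): (2, 3, 3, 2, 3, 3). L_avg = sum(p_i * l_i) = 23/105*2 + 6/35*3 + 17/105*3 + 1/5*2 + 1/15*3 + 19/105*3 = 271/105 = 2.581

2.581 bits


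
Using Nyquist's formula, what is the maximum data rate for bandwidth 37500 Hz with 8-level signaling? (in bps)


Rate = 2 * B * log2(M) = 2 * 37500 * 3.0 = 225000.0

225000.0 bps


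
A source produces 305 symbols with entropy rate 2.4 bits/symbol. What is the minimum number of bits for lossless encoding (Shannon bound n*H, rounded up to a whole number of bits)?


Minimum bits >= n * H = 305 * 2.4 = 732.0, rounded up to a whole number of bits = 732

732 bits


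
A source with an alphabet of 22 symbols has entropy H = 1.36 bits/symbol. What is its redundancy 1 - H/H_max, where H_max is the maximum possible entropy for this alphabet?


H_max = log2(K) = log2(22) = 4.4594 bits/symbol. Redundancy = 1 - H/H_max = 1 - 1.36/4.4594 = 1 - 0.305 = 0.695

0.695


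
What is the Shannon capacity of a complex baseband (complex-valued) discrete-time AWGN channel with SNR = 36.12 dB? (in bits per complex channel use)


SNR_linear = 10^(36.12/10) = 4092.6066; C = log2(1 + SNR_linear) = log2(1 + 4092.6066) = 11.9992

11.9992 bits/channel use


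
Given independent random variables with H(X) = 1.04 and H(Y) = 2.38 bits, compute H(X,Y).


For independent variables, H(X,Y) = H(X) + H(Y) = 1.04 + 2.38 = 3.42

3.42 bits


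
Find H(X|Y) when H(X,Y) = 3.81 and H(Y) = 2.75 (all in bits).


H(X|Y) = H(X,Y) - H(Y) = 3.81 - 2.75 = 1.06

1.06 bits


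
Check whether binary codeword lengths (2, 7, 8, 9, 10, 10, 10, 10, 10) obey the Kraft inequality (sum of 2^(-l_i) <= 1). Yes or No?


Kraft sum = sum(2^(-l_i)) = 0.2686, need <= 1. Result: satisfied (a binary prefix-free code with these lengths exists)

Yes


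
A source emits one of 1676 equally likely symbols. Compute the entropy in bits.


H = log2(n) = log2(1676) = 10.7108

10.7108 bits


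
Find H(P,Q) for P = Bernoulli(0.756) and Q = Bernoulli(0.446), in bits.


H(P,Q) = -p*log2(q) - (1-p)*log2(1-q). -0.756*log2(0.446) = 0.880653; -0.244*log2(0.554) = 0.207898. H(P,Q) = 0.880653 + 0.207898 = 1.0886

1.0886 bits


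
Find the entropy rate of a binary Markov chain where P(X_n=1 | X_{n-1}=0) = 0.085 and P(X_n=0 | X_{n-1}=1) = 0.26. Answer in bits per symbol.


Stationary distribution: pi_0 = p10/(p01+p10) = 0.7536, pi_1 = 0.2464. Entropy rate H' = pi_0*H(p01) + pi_1*H(p10) = 0.7536*0.4196 + 0.2464*0.8267 = 0.5199

0.5199 bits/symbol


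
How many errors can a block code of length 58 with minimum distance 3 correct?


Correction capability = floor((d-1)/2) = floor((3-1)/2) = 1

1 errors


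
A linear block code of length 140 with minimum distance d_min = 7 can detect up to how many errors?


Detection capability = d_min - 1 = 7 - 1 = 6

6 errors


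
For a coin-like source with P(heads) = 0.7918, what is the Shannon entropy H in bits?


H = -p*log2(p) - (1-p)*log2(1-p). -0.7918*log2(0.7918) = 0.266672; -0.2082*log2(0.2082) = 0.471356. H = 0.266672 + 0.471356 = 0.738

0.738 bits


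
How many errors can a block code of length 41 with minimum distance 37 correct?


Correction capability = floor((d-1)/2) = floor((37-1)/2) = 18

18 errors


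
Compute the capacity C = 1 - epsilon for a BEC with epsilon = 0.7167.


C = 1 - epsilon = 1 - 0.7167 = 0.2833

0.2833 bits


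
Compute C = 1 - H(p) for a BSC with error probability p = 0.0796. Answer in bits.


H(p) = -p*log2(p) - (1-p)*log2(1-p) = -0.0796*log2(0.0796) - 0.9204*log2(0.9204) = 0.290627 + 0.110142 = 0.4008. C = 1 - H(p) = 1 - 0.4008 = 0.5992

0.5992 bits


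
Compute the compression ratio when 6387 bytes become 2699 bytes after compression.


Ratio = original / compressed = 6387 / 2699 = 2.3664

2.3664


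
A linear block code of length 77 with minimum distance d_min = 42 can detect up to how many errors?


Detection capability = d_min - 1 = 42 - 1 = 41

41 errors


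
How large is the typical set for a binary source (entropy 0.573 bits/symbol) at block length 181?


log2|A_typical| = nH = 181 * 0.573 = 103.713, so |A_typical| ~ 2^103.713 = 1.662e+31

1.662e+31


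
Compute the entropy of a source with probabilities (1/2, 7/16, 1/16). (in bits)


H = -sum(p_i * log2(p_i)). Terms: -(1/2)*log2(1/2) = 0.500000; -(7/16)*log2(7/16) = 0.521782; -(1/16)*log2(1/16) = 0.250000. H = 0.500000 + 0.521782 + 0.250000 = 1.2718

1.2718 bits


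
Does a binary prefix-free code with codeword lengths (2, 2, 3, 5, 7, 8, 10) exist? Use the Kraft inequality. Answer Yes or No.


Kraft sum = sum(2^(-l_i)) = 0.6689, need <= 1. Result: satisfied (a binary prefix-free code with these lengths exists)

Yes


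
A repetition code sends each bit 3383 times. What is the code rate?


Rate = k/n = 1/3383

1/3383


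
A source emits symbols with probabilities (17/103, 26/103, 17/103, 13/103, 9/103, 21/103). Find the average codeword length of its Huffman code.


Huffman construction (repeatedly merge the two least-probable nodes; each merge adds 1 bit to every symbol beneath it): 9/103 + 13/103 = 22/103; 17/103 + 17/103 = 34/103; 21/103 + 22/103 = 43/103; 26/103 + 34/103 = 60/103; 43/103 + 60/103 = 1. Resulting codeword lengths (in the order the probabilities were given): (3, 2, 3, 3, 3, 2). L_avg = sum(p_i * l_i) = 17/103*3 + 26/103*2 + 17/103*3 + 13/103*3 + 9/103*3 + 21/103*2 = 262/103 = 2.5437

2.5437 bits


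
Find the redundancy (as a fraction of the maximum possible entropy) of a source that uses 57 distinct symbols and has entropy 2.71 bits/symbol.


H_max = log2(K) = log2(57) = 5.8329 bits/symbol. Redundancy = 1 - H/H_max = 1 - 2.71/5.8329 = 1 - 0.4646 = 0.5354

0.5354


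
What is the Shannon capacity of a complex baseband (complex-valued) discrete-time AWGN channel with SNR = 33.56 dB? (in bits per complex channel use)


SNR_linear = 10^(33.56/10) = 2269.8649; C = log2(1 + SNR_linear) = log2(1 + 2269.8649) = 11.149

11.149 bits/channel use


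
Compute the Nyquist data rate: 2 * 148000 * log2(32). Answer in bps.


Rate = 2 * B * log2(M) = 2 * 148000 * 5.0 = 1480000.0

1480000.0 bps


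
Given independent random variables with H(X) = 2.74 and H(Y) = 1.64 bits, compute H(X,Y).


For independent variables, H(X,Y) = H(X) + H(Y) = 2.74 + 1.64 = 4.38

4.38 bits


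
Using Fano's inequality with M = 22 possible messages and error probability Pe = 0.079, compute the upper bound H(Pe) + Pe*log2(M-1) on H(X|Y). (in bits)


H(Pe) = -Pe*log2(Pe) - (1-Pe)*log2(1-Pe) = -0.079*log2(0.079) - 0.921*log2(0.921) = 0.289298 + 0.109348 = 0.3986. Pe*log2(M-1) = 0.079*log2(21) = 0.346993. Bound = H(Pe) + Pe*log2(M-1) = 0.289298 + 0.109348 + 0.346993 = 0.7456

0.7456 bits


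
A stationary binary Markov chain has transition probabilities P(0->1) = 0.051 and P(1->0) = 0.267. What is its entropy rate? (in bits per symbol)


Stationary distribution: pi_0 = p10/(p01+p10) = 0.8396, pi_1 = 0.1604. Entropy rate H' = pi_0*H(p01) + pi_1*H(p10) = 0.8396*0.2906 + 0.1604*0.8371 = 0.3783

0.3783 bits/symbol


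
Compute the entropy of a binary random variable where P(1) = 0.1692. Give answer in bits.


H = -p*log2(p) - (1-p)*log2(1-p). -0.1692*log2(0.1692) = 0.433693; -0.8308*log2(0.8308) = 0.222178. H = 0.433693 + 0.222178 = 0.6559

0.6559 bits


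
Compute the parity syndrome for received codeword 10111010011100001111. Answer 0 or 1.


Syndrome = XOR of all bits = 1 XOR 0 XOR 1 XOR 1 XOR 1 XOR 0 XOR 1 XOR 0 XOR 0 XOR 1 XOR 1 XOR 1 XOR 0 XOR 0 XOR 0 XOR 0 XOR 1 XOR 1 XOR 1 XOR 1 = 0

0


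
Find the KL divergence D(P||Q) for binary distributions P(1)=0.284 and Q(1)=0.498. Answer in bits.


KL = p*log2(p/q) + (1-p)*log2((1-p)/(1-q)) = 0.284*log2(0.284/0.498) + 0.716*log2(0.716/0.502) = 0.1367

0.1367 bits


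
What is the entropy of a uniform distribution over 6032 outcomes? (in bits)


H = log2(n) = log2(6032) = 12.5584

12.5584 bits


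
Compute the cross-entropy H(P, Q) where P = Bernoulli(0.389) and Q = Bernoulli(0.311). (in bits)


H(P,Q) = -p*log2(q) - (1-p)*log2(1-q). -0.389*log2(0.311) = 0.655470; -0.611*log2(0.689) = 0.328366. H(P,Q) = 0.655470 + 0.328366 = 0.9838

0.9838 bits


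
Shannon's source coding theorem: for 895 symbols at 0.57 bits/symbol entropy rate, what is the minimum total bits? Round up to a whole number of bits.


Minimum bits >= n * H = 895 * 0.57 = 510.15, rounded up to a whole number of bits = 511

511 bits


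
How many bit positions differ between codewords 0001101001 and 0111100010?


Count differing positions: . ^ ^ . . . ^ . ^ ^ = 5 differences

5


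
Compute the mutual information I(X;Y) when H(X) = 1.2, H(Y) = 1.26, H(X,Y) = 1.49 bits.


I(X;Y) = H(X) + H(Y) - H(X,Y) = 1.2 + 1.26 - 1.49 = 0.97

0.97 bits


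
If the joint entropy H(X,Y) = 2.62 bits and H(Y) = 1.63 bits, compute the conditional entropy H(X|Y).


H(X|Y) = H(X,Y) - H(Y) = 2.62 - 1.63 = 0.99

0.99 bits


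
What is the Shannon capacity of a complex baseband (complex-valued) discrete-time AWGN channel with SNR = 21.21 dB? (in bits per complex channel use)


SNR_linear = 10^(21.21/10) = 132.1296; C = log2(1 + SNR_linear) = log2(1 + 132.1296) = 7.0567

7.0567 bits/channel use


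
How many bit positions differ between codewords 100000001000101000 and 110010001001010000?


Count differing positions: . ^ . . ^ . . . . . . ^ ^ ^ ^ . . . = 6 differences

6


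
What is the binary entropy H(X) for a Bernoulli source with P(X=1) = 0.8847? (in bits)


H = -p*log2(p) - (1-p)*log2(1-p). -0.8847*log2(0.8847) = 0.156362; -0.1153*log2(0.1153) = 0.359337. H = 0.156362 + 0.359337 = 0.5157

0.5157 bits


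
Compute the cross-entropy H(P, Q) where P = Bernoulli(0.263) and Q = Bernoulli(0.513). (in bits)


H(P,Q) = -p*log2(q) - (1-p)*log2(1-q). -0.263*log2(0.513) = 0.253261; -0.737*log2(0.487) = 0.765011. H(P,Q) = 0.253261 + 0.765011 = 1.0183

1.0183 bits


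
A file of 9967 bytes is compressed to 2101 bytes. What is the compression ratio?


Ratio = original / compressed = 9967 / 2101 = 4.7439

4.7439


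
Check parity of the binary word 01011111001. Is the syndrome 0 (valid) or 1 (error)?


Syndrome = XOR of all bits = 0 XOR 1 XOR 0 XOR 1 XOR 1 XOR 1 XOR 1 XOR 1 XOR 0 XOR 0 XOR 1 = 1

1


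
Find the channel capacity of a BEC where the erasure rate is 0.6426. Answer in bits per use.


C = 1 - epsilon = 1 - 0.6426 = 0.3574

0.3574 bits


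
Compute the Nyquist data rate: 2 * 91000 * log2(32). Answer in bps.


Rate = 2 * B * log2(M) = 2 * 91000 * 5.0 = 910000.0

910000.0 bps


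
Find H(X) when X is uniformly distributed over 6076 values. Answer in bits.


H = log2(n) = log2(6076) = 12.5689

12.5689 bits


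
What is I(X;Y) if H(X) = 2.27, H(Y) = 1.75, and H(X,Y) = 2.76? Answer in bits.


I(X;Y) = H(X) + H(Y) - H(X,Y) = 2.27 + 1.75 - 2.76 = 1.26

1.26 bits


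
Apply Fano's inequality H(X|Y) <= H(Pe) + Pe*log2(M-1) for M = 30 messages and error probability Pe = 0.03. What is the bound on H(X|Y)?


H(Pe) = -Pe*log2(Pe) - (1-Pe)*log2(1-Pe) = -0.03*log2(0.03) - 0.97*log2(0.97) = 0.151767 + 0.042625 = 0.1944. Pe*log2(M-1) = 0.03*log2(29) = 0.145739. Bound = H(Pe) + Pe*log2(M-1) = 0.151767 + 0.042625 + 0.145739 = 0.3401

0.3401 bits


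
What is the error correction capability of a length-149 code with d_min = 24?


Correction capability = floor((d-1)/2) = floor((24-1)/2) = 11

11 errors


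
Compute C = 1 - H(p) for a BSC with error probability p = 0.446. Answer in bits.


H(p) = -p*log2(p) - (1-p)*log2(1-p) = -0.446*log2(0.446) - 0.554*log2(0.554) = 0.519538 + 0.472031 = 0.9916. C = 1 - H(p) = 1 - 0.9916 = 0.0084

0.0084 bits


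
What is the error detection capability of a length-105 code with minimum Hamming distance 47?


Detection capability = d_min - 1 = 47 - 1 = 46

46 errors


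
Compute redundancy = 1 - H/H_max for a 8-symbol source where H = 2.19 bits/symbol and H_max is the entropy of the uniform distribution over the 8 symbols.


H_max = log2(K) = log2(8) = 3.0 bits/symbol. Redundancy = 1 - H/H_max = 1 - 2.19/3.0 = 1 - 0.73 = 0.27

0.27


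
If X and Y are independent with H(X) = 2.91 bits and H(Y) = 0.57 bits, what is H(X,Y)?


For independent variables, H(X,Y) = H(X) + H(Y) = 2.91 + 0.57 = 3.48

3.48 bits


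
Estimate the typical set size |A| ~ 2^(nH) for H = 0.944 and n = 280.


log2|A_typical| = nH = 280 * 0.944 = 264.32, so |A_typical| ~ 2^264.32 = 3.700e+79

3.700e+79


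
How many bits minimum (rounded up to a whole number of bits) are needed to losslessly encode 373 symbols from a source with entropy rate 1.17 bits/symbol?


Minimum bits >= n * H = 373 * 1.17 = 436.41, rounded up to a whole number of bits = 437

437 bits


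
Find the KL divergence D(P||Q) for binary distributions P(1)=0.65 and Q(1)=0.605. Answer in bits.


KL = p*log2(p/q) + (1-p)*log2((1-p)/(1-q)) = 0.65*log2(0.65/0.605) + 0.35*log2(0.35/0.395) = 0.0062

0.0062 bits


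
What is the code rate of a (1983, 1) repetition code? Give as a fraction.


Rate = k/n = 1/1983

1/1983


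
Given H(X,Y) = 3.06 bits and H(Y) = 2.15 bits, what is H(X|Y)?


H(X|Y) = H(X,Y) - H(Y) = 3.06 - 2.15 = 0.91

0.91 bits


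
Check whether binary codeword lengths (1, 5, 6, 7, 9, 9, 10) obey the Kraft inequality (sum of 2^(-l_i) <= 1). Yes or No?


Kraft sum = sum(2^(-l_i)) = 0.5596, need <= 1. Result: satisfied (a binary prefix-free code with these lengths exists)

Yes


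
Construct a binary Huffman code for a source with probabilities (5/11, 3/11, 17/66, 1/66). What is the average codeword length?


Huffman construction (repeatedly merge the two least-probable nodes; each merge adds 1 bit to every symbol beneath it): 1/66 + 17/66 = 3/11; 3/11 + 3/11 = 6/11; 5/11 + 6/11 = 1. Resulting codeword lengths (in the order the probabilities were given): (1, 2, 3, 3). L_avg = sum(p_i * l_i) = 5/11*1 + 3/11*2 + 17/66*3 + 1/66*3 = 20/11 = 1.8182

1.8182 bits


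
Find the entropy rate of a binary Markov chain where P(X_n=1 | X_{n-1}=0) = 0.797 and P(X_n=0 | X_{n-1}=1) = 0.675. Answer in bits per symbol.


Stationary distribution: pi_0 = p10/(p01+p10) = 0.4586, pi_1 = 0.5414. Entropy rate H' = pi_0*H(p01) + pi_1*H(p10) = 0.4586*0.7279 + 0.5414*0.9097 = 0.8263

0.8263 bits/symbol


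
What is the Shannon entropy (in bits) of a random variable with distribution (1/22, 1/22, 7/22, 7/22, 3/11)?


H = -sum(p_i * log2(p_i)). Terms: -(1/22)*log2(1/22) = 0.202701; -(1/22)*log2(1/22) = 0.202701; -(7/22)*log2(7/22) = 0.525661; -(7/22)*log2(7/22) = 0.525661; -(3/11)*log2(3/11) = 0.511219. H = 0.202701 + 0.202701 + 0.525661 + 0.525661 + 0.511219 = 1.9679

1.9679 bits


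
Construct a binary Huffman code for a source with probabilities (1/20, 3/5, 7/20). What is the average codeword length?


Huffman construction (repeatedly merge the two least-probable nodes; each merge adds 1 bit to every symbol beneath it): 1/20 + 7/20 = 2/5; 2/5 + 3/5 = 1. Resulting codeword lengths (in the order the probabilities were given): (2, 1, 2). L_avg = sum(p_i * l_i) = 1/20*2 + 3/5*1 + 7/20*2 = 7/5 = 1.4

1.4 bits


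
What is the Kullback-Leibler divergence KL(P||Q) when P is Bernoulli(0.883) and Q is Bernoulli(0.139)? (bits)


KL = p*log2(p/q) + (1-p)*log2((1-p)/(1-q)) = 0.883*log2(0.883/0.139) + 0.117*log2(0.117/0.861) = 2.0183

2.0183 bits


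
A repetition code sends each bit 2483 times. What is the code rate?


Rate = k/n = 1/2483

1/2483


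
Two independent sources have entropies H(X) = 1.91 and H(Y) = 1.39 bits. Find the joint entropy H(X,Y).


For independent variables, H(X,Y) = H(X) + H(Y) = 1.91 + 1.39 = 3.3

3.3 bits


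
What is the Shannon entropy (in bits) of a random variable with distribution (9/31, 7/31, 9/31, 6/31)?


H = -sum(p_i * log2(p_i)). Terms: -(9/31)*log2(9/31) = 0.518014; -(7/31)*log2(7/31) = 0.484771; -(9/31)*log2(9/31) = 0.518014; -(6/31)*log2(6/31) = 0.458561. H = 0.518014 + 0.484771 + 0.518014 + 0.458561 = 1.9794

1.9794 bits


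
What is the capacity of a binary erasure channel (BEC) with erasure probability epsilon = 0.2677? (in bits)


C = 1 - epsilon = 1 - 0.2677 = 0.7323

0.7323 bits


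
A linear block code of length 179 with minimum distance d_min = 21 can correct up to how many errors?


Correction capability = floor((d-1)/2) = floor((21-1)/2) = 10

10 errors


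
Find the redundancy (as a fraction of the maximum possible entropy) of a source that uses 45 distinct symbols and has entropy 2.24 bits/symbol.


H_max = log2(K) = log2(45) = 5.4919 bits/symbol. Redundancy = 1 - H/H_max = 1 - 2.24/5.4919 = 1 - 0.4079 = 0.5921

0.5921


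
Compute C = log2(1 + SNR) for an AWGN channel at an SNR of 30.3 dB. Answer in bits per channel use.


SNR_linear = 10^(30.3/10) = 1071.5193; C = log2(1 + SNR_linear) = log2(1 + 1071.5193) = 10.0668

10.0668 bits/channel use


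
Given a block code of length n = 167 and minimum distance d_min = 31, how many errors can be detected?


Detection capability = d_min - 1 = 31 - 1 = 30

30 errors


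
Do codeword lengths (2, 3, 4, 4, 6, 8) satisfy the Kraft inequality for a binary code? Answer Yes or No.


Kraft sum = sum(2^(-l_i)) = 0.5195, need <= 1. Result: satisfied (a binary prefix-free code with these lengths exists)

Yes


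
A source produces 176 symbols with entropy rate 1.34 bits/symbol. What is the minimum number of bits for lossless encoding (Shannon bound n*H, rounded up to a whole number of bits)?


Minimum bits >= n * H = 176 * 1.34 = 235.84, rounded up to a whole number of bits = 236

236 bits


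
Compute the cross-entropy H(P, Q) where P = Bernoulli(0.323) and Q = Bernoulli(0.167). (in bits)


H(P,Q) = -p*log2(q) - (1-p)*log2(1-q). -0.323*log2(0.167) = 0.834012; -0.677*log2(0.833) = 0.178465. H(P,Q) = 0.834012 + 0.178465 = 1.0125

1.0125 bits


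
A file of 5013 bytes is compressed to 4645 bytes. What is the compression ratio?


Ratio = original / compressed = 5013 / 4645 = 1.0792

1.0792


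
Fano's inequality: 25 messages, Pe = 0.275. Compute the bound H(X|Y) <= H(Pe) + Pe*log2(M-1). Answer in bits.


H(Pe) = -Pe*log2(Pe) - (1-Pe)*log2(1-Pe) = -0.275*log2(0.275) - 0.725*log2(0.725) = 0.512187 + 0.336362 = 0.8485. Pe*log2(M-1) = 0.275*log2(24) = 1.260865. Bound = H(Pe) + Pe*log2(M-1) = 0.512187 + 0.336362 + 1.260865 = 2.1094

2.1094 bits


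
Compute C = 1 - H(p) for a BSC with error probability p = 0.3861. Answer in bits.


H(p) = -p*log2(p) - (1-p)*log2(1-p) = -0.3861*log2(0.3861) - 0.6139*log2(0.6139) = 0.530097 + 0.432139 = 0.9622. C = 1 - H(p) = 1 - 0.9622 = 0.0378

0.0378 bits


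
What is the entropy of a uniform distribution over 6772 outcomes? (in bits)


H = log2(n) = log2(6772) = 12.7254

12.7254 bits


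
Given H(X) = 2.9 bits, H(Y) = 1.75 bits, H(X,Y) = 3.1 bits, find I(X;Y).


I(X;Y) = H(X) + H(Y) - H(X,Y) = 2.9 + 1.75 - 3.1 = 1.55

1.55 bits


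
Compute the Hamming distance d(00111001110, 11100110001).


Count differing positions: ^ ^ . ^ ^ ^ ^ ^ ^ ^ ^ = 10 differences

10


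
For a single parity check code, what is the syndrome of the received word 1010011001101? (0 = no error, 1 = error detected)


Syndrome = XOR of all bits = 1 XOR 0 XOR 1 XOR 0 XOR 0 XOR 1 XOR 1 XOR 0 XOR 0 XOR 1 XOR 1 XOR 0 XOR 1 = 1

1


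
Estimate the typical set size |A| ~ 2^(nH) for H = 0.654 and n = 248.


log2|A_typical| = nH = 248 * 0.654 = 162.192, so |A_typical| ~ 2^162.192 = 6.678e+48

6.678e+48


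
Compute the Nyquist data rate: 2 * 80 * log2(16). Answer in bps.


Rate = 2 * B * log2(M) = 2 * 80 * 4.0 = 640.0

640.0 bps


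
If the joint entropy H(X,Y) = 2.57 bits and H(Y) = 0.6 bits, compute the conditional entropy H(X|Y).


H(X|Y) = H(X,Y) - H(Y) = 2.57 - 0.6 = 1.97

1.97 bits


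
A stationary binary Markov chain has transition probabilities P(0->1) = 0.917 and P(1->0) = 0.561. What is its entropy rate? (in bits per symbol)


Stationary distribution: pi_0 = p10/(p01+p10) = 0.3796, pi_1 = 0.6204. Entropy rate H' = pi_0*H(p01) + pi_1*H(p10) = 0.3796*0.4127 + 0.6204*0.9892 = 0.7704

0.7704 bits/symbol


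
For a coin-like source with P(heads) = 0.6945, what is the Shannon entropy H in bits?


H = -p*log2(p) - (1-p)*log2(1-p). -0.6945*log2(0.6945) = 0.365275; -0.3055*log2(0.3055) = 0.522636. H = 0.365275 + 0.522636 = 0.8879

0.8879 bits
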